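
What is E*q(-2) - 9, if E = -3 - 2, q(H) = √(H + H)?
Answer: -9 - 10*I ≈ -9.0 - 10.0*I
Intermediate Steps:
q(H) = √2*√H (q(H) = √(2*H) = √2*√H)
E = -5
E*q(-2) - 9 = -5*√2*√(-2) - 9 = -5*√2*I*√2 - 9 = -10*I - 9 = -9 - 10*I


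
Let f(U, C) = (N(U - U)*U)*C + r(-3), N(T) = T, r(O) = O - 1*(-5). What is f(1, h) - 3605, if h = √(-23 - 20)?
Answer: -3603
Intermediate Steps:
r(O) = 5 + O (r(O) = O + 5 = 5 + O)
h = I*√43 (h = √(-43) = I*√43 ≈ 6.5574*I)
f(U, C) = 2 (f(U, C) = ((U - U)*U)*C + (5 - 3) = (0*U)*C + 2 = 0*C + 2 = 0 + 2 = 2)
f(1, h) - 3605 = 2 - 3605 = -3603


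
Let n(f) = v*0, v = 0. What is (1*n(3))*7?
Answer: 0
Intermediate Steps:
n(f) = 0 (n(f) = 0*0 = 0)
(1*n(3))*7 = (1*0)*7 = 0*7 = 0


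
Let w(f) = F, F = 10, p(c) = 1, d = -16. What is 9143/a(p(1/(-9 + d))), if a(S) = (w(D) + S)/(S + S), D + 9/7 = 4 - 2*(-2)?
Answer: 18286/11 ≈ 1662.4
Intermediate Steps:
D = 47/7 (D = -9/7 + (4 - 2*(-2)) = -9/7 + (4 + 4) = -9/7 + 8 = 47/7 ≈ 6.7143)
w(f) = 10
a(S) = (10 + S)/(2*S) (a(S) = (10 + S)/(S + S) = (10 + S)/((2*S)) = (10 + S)*(1/(2*S)) = (10 + S)/(2*S))
9143/a(p(1/(-9 + d))) = 9143/(((½)*(10 + 1)/1)) = 9143/(((½)*1*11)) = 9143/(11/2) = 9143*(2/11) = 18286/11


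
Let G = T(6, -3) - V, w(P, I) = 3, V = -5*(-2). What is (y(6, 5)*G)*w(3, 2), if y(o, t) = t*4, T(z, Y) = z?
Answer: -240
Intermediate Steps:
V = 10
y(o, t) = 4*t
G = -4 (G = 6 - 1*10 = 6 - 10 = -4)
(y(6, 5)*G)*w(3, 2) = ((4*5)*(-4))*3 = (20*(-4))*3 = -80*3 = -240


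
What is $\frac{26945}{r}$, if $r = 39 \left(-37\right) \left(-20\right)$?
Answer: $\frac{5389}{5772} \approx 0.93365$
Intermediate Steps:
$r = 28860$ ($r = \left(-1443\right) \left(-20\right) = 28860$)
$\frac{26945}{r} = \frac{26945}{28860} = 26945 \cdot \frac{1}{28860} = \frac{5389}{5772}$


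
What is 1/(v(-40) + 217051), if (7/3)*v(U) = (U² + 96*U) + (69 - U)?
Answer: 7/1512964 ≈ 4.6267e-6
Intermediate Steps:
v(U) = 207/7 + 3*U²/7 + 285*U/7 (v(U) = 3*((U² + 96*U) + (69 - U))/7 = 3*(69 + U² + 95*U)/7 = 207/7 + 3*U²/7 + 285*U/7)
1/(v(-40) + 217051) = 1/((207/7 + (3/7)*(-40)² + (285/7)*(-40)) + 217051) = 1/((207/7 + (3/7)*1600 - 11400/7) + 217051) = 1/((207/7 + 4800/7 - 11400/7) + 217051) = 1/(-6393/7 + 217051) = 1/(1512964/7) = 7/1512964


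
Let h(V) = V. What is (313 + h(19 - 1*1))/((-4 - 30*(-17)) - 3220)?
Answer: -331/2714 ≈ -0.12196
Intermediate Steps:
(313 + h(19 - 1*1))/((-4 - 30*(-17)) - 3220) = (313 + (19 - 1*1))/((-4 - 30*(-17)) - 3220) = (313 + (19 - 1))/((-4 + 510) - 3220) = (313 + 18)/(506 - 3220) = 331/(-2714) = 331*(-1/2714) = -331/2714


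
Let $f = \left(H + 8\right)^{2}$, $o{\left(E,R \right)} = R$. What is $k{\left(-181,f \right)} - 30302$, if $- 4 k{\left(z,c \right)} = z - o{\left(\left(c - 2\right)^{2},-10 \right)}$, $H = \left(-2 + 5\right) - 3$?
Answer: $- \frac{121037}{4} \approx -30259.0$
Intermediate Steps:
$H = 0$ ($H = 3 - 3 = 0$)
$f = 64$ ($f = \left(0 + 8\right)^{2} = 8^{2} = 64$)
$k{\left(z,c \right)} = - \frac{5}{2} - \frac{z}{4}$ ($k{\left(z,c \right)} = - \frac{z - -10}{4} = - \frac{z + 10}{4} = - \frac{10 + z}{4} = - \frac{5}{2} - \frac{z}{4}$)
$k{\left(-181,f \right)} - 30302 = \left(- \frac{5}{2} - - \frac{181}{4}\right) - 30302 = \left(- \frac{5}{2} + \frac{181}{4}\right) - 30302 = \frac{171}{4} - 30302 = - \frac{121037}{4}$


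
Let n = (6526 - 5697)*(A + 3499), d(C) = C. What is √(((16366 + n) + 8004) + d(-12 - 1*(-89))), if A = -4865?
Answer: I*√1107967 ≈ 1052.6*I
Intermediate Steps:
n = -1132414 (n = (6526 - 5697)*(-4865 + 3499) = 829*(-1366) = -1132414)
√(((16366 + n) + 8004) + d(-12 - 1*(-89))) = √(((16366 - 1132414) + 8004) + (-12 - 1*(-89))) = √((-1116048 + 8004) + (-12 + 89)) = √(-1108044 + 77) = √(-1107967) = I*√1107967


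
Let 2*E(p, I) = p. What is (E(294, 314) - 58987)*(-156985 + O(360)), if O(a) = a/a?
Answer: 9236938560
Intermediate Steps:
O(a) = 1
E(p, I) = p/2
(E(294, 314) - 58987)*(-156985 + O(360)) = ((½)*294 - 58987)*(-156985 + 1) = (147 - 58987)*(-156984) = -58840*(-156984) = 9236938560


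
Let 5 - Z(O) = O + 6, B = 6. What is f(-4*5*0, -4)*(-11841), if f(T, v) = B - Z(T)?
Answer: -82887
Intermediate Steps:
Z(O) = -1 - O (Z(O) = 5 - (O + 6) = 5 - (6 + O) = 5 + (-6 - O) = -1 - O)
f(T, v) = 7 + T (f(T, v) = 6 - (-1 - T) = 6 + (1 + T) = 7 + T)
f(-4*5*0, -4)*(-11841) = (7 - 4*5*0)*(-11841) = (7 - 20*0)*(-11841) = (7 + 0)*(-11841) = 7*(-11841) = -82887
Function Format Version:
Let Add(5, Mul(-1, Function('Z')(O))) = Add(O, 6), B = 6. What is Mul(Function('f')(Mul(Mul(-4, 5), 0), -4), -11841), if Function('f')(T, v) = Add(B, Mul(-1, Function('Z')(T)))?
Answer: -82887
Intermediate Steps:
Function('Z')(O) = Add(-1, Mul(-1, O)) (Function('Z')(O) = Add(5, Mul(-1, Add(O, 6))) = Add(5, Mul(-1, Add(6, O))) = Add(5, Add(-6, Mul(-1, O))) = Add(-1, Mul(-1, O)))
Function('f')(T, v) = Add(7, T) (Function('f')(T, v) = Add(6, Mul(-1, Add(-1, Mul(-1, T)))) = Add(6, Add(1, T)) = Add(7, T))
Mul(Function('f')(Mul(Mul(-4, 5), 0), -4), -11841) = Mul(Add(7, Mul(Mul(-4, 5), 0)), -11841) = Mul(Add(7, Mul(-20, 0)), -11841) = Mul(Add(7, 0), -11841) = Mul(7, -11841) = -82887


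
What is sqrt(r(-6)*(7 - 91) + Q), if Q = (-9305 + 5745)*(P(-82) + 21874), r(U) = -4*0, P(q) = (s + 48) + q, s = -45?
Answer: 10*I*sqrt(775902) ≈ 8808.5*I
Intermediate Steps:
P(q) = 3 + q (P(q) = (-45 + 48) + q = 3 + q)
r(U) = 0
Q = -77590200 (Q = (-9305 + 5745)*((3 - 82) + 21874) = -3560*(-79 + 21874) = -3560*21795 = -77590200)
sqrt(r(-6)*(7 - 91) + Q) = sqrt(0*(7 - 91) - 77590200) = sqrt(0*(-84) - 77590200) = sqrt(0 - 77590200) = sqrt(-77590200) = 10*I*sqrt(775902)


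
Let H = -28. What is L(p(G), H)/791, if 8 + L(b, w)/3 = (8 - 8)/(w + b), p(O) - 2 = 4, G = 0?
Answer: -24/791 ≈ -0.030341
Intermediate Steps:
p(O) = 6 (p(O) = 2 + 4 = 6)
L(b, w) = -24 (L(b, w) = -24 + 3*((8 - 8)/(w + b)) = -24 + 3*(0/(b + w)) = -24 + 3*0 = -24 + 0 = -24)
L(p(G), H)/791 = -24/791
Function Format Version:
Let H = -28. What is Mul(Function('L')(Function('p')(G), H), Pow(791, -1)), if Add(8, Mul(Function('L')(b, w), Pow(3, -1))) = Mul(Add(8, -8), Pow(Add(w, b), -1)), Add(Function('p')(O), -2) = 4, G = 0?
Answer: Rational(-24, 791) ≈ -0.030341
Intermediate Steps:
Function('p')(O) = 6 (Function('p')(O) = Add(2, 4) = 6)
Function('L')(b, w) = -24 (Function('L')(b, w) = Add(-24, Mul(3, Mul(Add(8, -8), Pow(Add(w, b), -1)))) = Add(-24, Mul(3, Mul(0, Pow(Add(b, w), -1)))) = Add(-24, Mul(3, 0)) = Add(-24, 0) = -24)
Mul(Function('L')(Function('p')(G), H), Pow(791, -1)) = Mul(-24, Pow(791, -1)) = Mul(-24, Rational(1, 791)) = Rational(-24, 791)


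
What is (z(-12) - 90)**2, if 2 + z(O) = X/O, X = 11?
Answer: 1243225/144 ≈ 8633.5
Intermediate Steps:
z(O) = -2 + 11/O
(z(-12) - 90)**2 = ((-2 + 11/(-12)) - 90)**2 = ((-2 + 11*(-1/12)) - 90)**2 = ((-2 - 11/12) - 90)**2 = (-35/12 - 90)**2 = (-1115/12)**2 = 1243225/144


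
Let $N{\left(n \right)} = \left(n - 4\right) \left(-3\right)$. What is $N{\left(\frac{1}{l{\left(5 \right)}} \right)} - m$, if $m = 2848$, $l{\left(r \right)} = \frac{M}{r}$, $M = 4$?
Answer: $- \frac{11359}{4} \approx -2839.8$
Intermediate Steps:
$l{\left(r \right)} = \frac{4}{r}$
$N{\left(n \right)} = 12 - 3 n$ ($N{\left(n \right)} = \left(-4 + n\right) \left(-3\right) = 12 - 3 n$)
$N{\left(\frac{1}{l{\left(5 \right)}} \right)} - m = \left(12 - \frac{3}{4 \cdot \frac{1}{5}}\right) - 2848 = \left(12 - \frac{3}{\frac{4}{5}}\right) - 2848 = \left(12 - \frac{15}{4}\right) - 2848 = \frac{33}{4} - 2848 = - \frac{11359}{4}$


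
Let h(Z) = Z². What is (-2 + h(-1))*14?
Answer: -14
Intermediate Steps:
(-2 + h(-1))*14 = (-2 + (-1)²)*14 = (-2 + 1)*14 = -1*14 = -14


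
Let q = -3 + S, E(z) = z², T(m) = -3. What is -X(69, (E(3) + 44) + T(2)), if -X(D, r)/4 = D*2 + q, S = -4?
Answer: 524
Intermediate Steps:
q = -7 (q = -3 - 4 = -7)
X(D, r) = 28 - 8*D (X(D, r) = -4*(D*2 - 7) = -4*(2*D - 7) = -4*(-7 + 2*D) = 28 - 8*D)
-X(69, (E(3) + 44) + T(2)) = -(28 - 8*69) = -(28 - 552) = -1*(-524) = 524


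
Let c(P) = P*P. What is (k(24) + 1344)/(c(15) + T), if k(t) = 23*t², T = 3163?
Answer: 3648/847 ≈ 4.3070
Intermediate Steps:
c(P) = P²
(k(24) + 1344)/(c(15) + T) = (23*24² + 1344)/(15² + 3163) = (23*576 + 1344)/(225 + 3163) = (13248 + 1344)/3388 = 14592*(1/3388) = 3648/847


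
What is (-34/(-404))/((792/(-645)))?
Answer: -3655/53328 ≈ -0.068538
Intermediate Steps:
(-34/(-404))/((792/(-645))) = (-34*(-1/404))/((792*(-1/645))) = 17/(202*(-264/215)) = (17/202)*(-215/264) = -3655/53328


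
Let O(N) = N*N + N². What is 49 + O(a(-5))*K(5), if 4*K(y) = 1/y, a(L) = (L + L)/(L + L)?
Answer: 491/10 ≈ 49.100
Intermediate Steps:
a(L) = 1 (a(L) = (2*L)/((2*L)) = (2*L)*(1/(2*L)) = 1)
K(y) = 1/(4*y) (K(y) = (1/y)/4 = 1/(4*y))
O(N) = 2*N² (O(N) = N² + N² = 2*N²)
49 + O(a(-5))*K(5) = 49 + (2*1²)*((¼)/5) = 49 + (2*1)*((¼)*(⅕)) = 49 + 2*(1/20) = 49 + ⅒ = 491/10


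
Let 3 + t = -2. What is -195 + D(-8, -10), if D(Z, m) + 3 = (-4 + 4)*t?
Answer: -198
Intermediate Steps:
t = -5 (t = -3 - 2 = -5)
D(Z, m) = -3 (D(Z, m) = -3 + (-4 + 4)*(-5) = -3 + 0*(-5) = -3 + 0 = -3)
-195 + D(-8, -10) = -195 - 3 = -198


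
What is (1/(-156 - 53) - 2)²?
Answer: 175561/43681 ≈ 4.0192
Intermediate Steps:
(1/(-156 - 53) - 2)² = (1/(-209) - 2)² = (-1/209 - 2)² = (-419/209)² = 175561/43681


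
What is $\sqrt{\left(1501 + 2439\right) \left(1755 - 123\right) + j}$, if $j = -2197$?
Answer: $11 \sqrt{53123} \approx 2535.3$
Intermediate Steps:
$\sqrt{\left(1501 + 2439\right) \left(1755 - 123\right) + j} = \sqrt{\left(1501 + 2439\right) \left(1755 - 123\right) - 2197} = \sqrt{3940 \cdot 1632 - 2197} = \sqrt{6430080 - 2197} = \sqrt{6427883} = 11 \sqrt{53123}$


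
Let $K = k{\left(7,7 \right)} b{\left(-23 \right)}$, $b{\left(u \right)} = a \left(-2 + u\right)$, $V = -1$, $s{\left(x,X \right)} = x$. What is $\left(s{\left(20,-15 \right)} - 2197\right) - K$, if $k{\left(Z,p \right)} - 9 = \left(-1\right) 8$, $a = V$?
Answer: $-2202$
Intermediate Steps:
$a = -1$
$k{\left(Z,p \right)} = 1$ ($k{\left(Z,p \right)} = 9 - 8 = 1$)
$b{\left(u \right)} = 2 - u$ ($b{\left(u \right)} = - (-2 + u) = 2 - u$)
$K = 25$ ($K = 1 \left(2 - -23\right) = 1 \left(2 + 23\right) = 1 \cdot 25 = 25$)
$\left(s{\left(20,-15 \right)} - 2197\right) - K = \left(20 - 2197\right) - 25 = -2177 - 25 = -2202$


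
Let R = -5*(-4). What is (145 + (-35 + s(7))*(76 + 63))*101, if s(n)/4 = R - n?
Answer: 253308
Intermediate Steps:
R = 20
s(n) = 80 - 4*n (s(n) = 4*(20 - n) = 80 - 4*n)
(145 + (-35 + s(7))*(76 + 63))*101 = (145 + (-35 + (80 - 4*7))*(76 + 63))*101 = (145 + (-35 + (80 - 28))*139)*101 = (145 + (-35 + 52)*139)*101 = (145 + 17*139)*101 = (145 + 2363)*101 = 2508*101 = 253308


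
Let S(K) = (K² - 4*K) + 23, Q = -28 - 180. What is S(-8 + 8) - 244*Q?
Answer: 50775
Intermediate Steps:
Q = -208
S(K) = 23 + K² - 4*K
S(-8 + 8) - 244*Q = (23 + (-8 + 8)² - 4*(-8 + 8)) - 244*(-208) = (23 + 0² - 4*0) + 50752 = (23 + 0 + 0) + 50752 = 23 + 50752 = 50775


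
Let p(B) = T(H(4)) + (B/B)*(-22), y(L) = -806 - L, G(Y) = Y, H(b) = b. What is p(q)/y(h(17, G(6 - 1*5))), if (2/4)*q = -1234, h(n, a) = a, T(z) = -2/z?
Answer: 15/538 ≈ 0.027881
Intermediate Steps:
q = -2468 (q = 2*(-1234) = -2468)
p(B) = -45/2 (p(B) = -2/4 + (B/B)*(-22) = -2*¼ + 1*(-22) = -½ - 22 = -45/2)
p(q)/y(h(17, G(6 - 1*5))) = -45/(2*(-806 - (6 - 1*5))) = -45/(2*(-806 - (6 - 5))) = -45/(2*(-806 - 1*1)) = -45/(2*(-806 - 1)) = -45/2/(-807) = -45/2*(-1/807) = 15/538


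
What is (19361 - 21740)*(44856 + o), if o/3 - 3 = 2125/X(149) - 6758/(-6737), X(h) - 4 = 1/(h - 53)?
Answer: -57333528359757/518749 ≈ -1.1052e+8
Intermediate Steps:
X(h) = 4 + 1/(-53 + h) (X(h) = 4 + 1/(h - 53) = 4 + 1/(-53 + h))
o = 830838639/518749 (o = 9 + 3*(2125/(((-211 + 4*149)/(-53 + 149))) - 6758/(-6737)) = 9 + 3*(2125/(((-211 + 596)/96)) - 6758*(-1/6737)) = 9 + 3*(2125/(((1/96)*385)) + 6758/6737) = 9 + 3*(2125/(385/96) + 6758/6737) = 9 + 3*(2125*(96/385) + 6758/6737) = 9 + 3*(40800/77 + 6758/6737) = 9 + 3*(275389966/518749) = 9 + 826169898/518749 = 830838639/518749 ≈ 1601.6)
(19361 - 21740)*(44856 + o) = (19361 - 21740)*(44856 + 830838639/518749) = -2379*24099843783/518749 = -57333528359757/518749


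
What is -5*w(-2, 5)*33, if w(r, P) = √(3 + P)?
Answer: -330*√2 ≈ -466.69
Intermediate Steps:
-5*w(-2, 5)*33 = -5*√(3 + 5)*33 = -10*√2*33 = -330*√2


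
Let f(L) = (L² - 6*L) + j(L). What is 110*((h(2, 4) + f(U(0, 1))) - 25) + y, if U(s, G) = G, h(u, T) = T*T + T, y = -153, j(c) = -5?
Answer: -1803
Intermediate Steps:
h(u, T) = T + T² (h(u, T) = T² + T = T + T²)
f(L) = -5 + L² - 6*L (f(L) = (L² - 6*L) - 5 = -5 + L² - 6*L)
110*((h(2, 4) + f(U(0, 1))) - 25) + y = 110*((4*(1 + 4) + (-5 + 1² - 6*1)) - 25) - 153 = 110*((4*5 + (-5 + 1 - 6)) - 25) - 153 = 110*((20 - 10) - 25) - 153 = 110*(10 - 25) - 153 = 110*(-15) - 153 = -1650 - 153 = -1803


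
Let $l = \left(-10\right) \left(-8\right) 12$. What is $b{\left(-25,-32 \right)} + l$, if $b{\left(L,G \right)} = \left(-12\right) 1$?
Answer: $948$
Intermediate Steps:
$b{\left(L,G \right)} = -12$
$l = 960$ ($l = 80 \cdot 12 = 960$)
$b{\left(-25,-32 \right)} + l = -12 + 960 = 948$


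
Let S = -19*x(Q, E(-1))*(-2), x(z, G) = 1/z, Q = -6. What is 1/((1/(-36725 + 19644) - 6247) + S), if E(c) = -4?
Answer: -51243/320439563 ≈ -0.00015991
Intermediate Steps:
S = -19/3 (S = -19/(-6)*(-2) = -19*(-⅙)*(-2) = (19/6)*(-2) = -19/3 ≈ -6.3333)
1/((1/(-36725 + 19644) - 6247) + S) = 1/((1/(-36725 + 19644) - 6247) - 19/3) = 1/((1/(-17081) - 6247) - 19/3) = 1/((-1/17081 - 6247) - 19/3) = 1/(-106705008/17081 - 19/3) = 1/(-320439563/51243) = -51243/320439563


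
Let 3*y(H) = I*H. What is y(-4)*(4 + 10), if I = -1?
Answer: 56/3 ≈ 18.667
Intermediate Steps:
y(H) = -H/3 (y(H) = (-H)/3 = -H/3)
y(-4)*(4 + 10) = (-⅓*(-4))*(4 + 10) = (4/3)*14 = 56/3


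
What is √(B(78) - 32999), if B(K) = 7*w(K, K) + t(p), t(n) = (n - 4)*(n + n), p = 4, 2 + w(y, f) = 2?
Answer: I*√32999 ≈ 181.66*I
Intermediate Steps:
w(y, f) = 0 (w(y, f) = -2 + 2 = 0)
t(n) = 2*n*(-4 + n) (t(n) = (-4 + n)*(2*n) = 2*n*(-4 + n))
B(K) = 0 (B(K) = 7*0 + 2*4*(-4 + 4) = 0 + 2*4*0 = 0 + 0 = 0)
√(B(78) - 32999) = √(0 - 32999) = √(-32999) = I*√32999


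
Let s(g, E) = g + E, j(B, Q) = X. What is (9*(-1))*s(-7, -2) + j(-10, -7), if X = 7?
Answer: 88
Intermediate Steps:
j(B, Q) = 7
s(g, E) = E + g
(9*(-1))*s(-7, -2) + j(-10, -7) = (9*(-1))*(-2 - 7) + 7 = -9*(-9) + 7 = 81 + 7 = 88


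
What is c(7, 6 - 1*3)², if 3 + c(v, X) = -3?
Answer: 36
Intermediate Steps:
c(v, X) = -6 (c(v, X) = -3 - 3 = -6)
c(7, 6 - 1*3)² = (-6)² = 36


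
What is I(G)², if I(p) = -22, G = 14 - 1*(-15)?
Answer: 484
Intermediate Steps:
G = 29 (G = 14 + 15 = 29)
I(G)² = (-22)² = 484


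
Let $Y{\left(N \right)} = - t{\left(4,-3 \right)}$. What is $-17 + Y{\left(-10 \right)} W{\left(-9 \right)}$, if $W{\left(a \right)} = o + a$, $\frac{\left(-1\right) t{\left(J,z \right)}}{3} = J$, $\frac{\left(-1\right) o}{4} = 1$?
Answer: $-173$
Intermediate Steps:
$o = -4$ ($o = \left(-4\right) 1 = -4$)
$t{\left(J,z \right)} = - 3 J$
$W{\left(a \right)} = -4 + a$
$Y{\left(N \right)} = 12$ ($Y{\left(N \right)} = - \left(-3\right) 4 = \left(-1\right) \left(-12\right) = 12$)
$-17 + Y{\left(-10 \right)} W{\left(-9 \right)} = -17 + 12 \left(-4 - 9\right) = -17 + 12 \left(-13\right) = -17 - 156 = -173$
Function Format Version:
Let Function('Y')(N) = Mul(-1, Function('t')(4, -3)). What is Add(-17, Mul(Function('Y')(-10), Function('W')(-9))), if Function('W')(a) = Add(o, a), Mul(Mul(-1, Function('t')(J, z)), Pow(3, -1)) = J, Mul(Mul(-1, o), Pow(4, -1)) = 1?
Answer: -173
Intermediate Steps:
o = -4 (o = Mul(-4, 1) = -4)
Function('t')(J, z) = Mul(-3, J)
Function('W')(a) = Add(-4, a)
Function('Y')(N) = 12 (Function('Y')(N) = Mul(-1, Mul(-3, 4)) = Mul(-1, -12) = 12)
Add(-17, Mul(Function('Y')(-10), Function('W')(-9))) = Add(-17, Mul(12, Add(-4, -9))) = Add(-17, Mul(12, -13)) = Add(-17, -156) = -173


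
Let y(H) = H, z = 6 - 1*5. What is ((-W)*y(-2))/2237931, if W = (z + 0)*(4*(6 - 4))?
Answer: 16/2237931 ≈ 7.1495e-6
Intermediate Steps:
z = 1 (z = 6 - 5 = 1)
W = 8 (W = (1 + 0)*(4*(6 - 4)) = 1*(4*2) = 1*8 = 8)
((-W)*y(-2))/2237931 = (-1*8*(-2))/2237931 = -8*(-2)*(1/2237931) = 16*(1/2237931) = 16/2237931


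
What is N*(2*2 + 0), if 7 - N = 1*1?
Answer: 24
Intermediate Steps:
N = 6 (N = 7 - 1 = 6)
N*(2*2 + 0) = 6*(2*2 + 0) = 6*(4 + 0) = 6*4 = 24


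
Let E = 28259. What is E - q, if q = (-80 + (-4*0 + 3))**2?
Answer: 22330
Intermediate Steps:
q = 5929 (q = (-80 + (0 + 3))**2 = (-80 + 3)**2 = (-77)**2 = 5929)
E - q = 28259 - 1*5929 = 28259 - 5929 = 22330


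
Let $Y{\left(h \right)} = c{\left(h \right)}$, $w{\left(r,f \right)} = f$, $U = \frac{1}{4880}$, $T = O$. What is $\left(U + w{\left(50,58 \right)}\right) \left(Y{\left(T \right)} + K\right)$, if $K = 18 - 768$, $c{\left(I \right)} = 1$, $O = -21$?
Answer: $- \frac{211997709}{4880} \approx -43442.0$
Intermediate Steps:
$T = -21$
$U = \frac{1}{4880} \approx 0.00020492$
$Y{\left(h \right)} = 1$
$K = -750$ ($K = 18 - 768 = -750$)
$\left(U + w{\left(50,58 \right)}\right) \left(Y{\left(T \right)} + K\right) = \left(\frac{1}{4880} + 58\right) \left(1 - 750\right) = \frac{283041}{4880} \left(-749\right) = - \frac{211997709}{4880}$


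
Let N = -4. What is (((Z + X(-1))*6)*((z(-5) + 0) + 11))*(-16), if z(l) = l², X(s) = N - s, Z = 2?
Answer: 3456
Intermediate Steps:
X(s) = -4 - s
(((Z + X(-1))*6)*((z(-5) + 0) + 11))*(-16) = (((2 + (-4 - 1*(-1)))*6)*(((-5)² + 0) + 11))*(-16) = (((2 + (-4 + 1))*6)*((25 + 0) + 11))*(-16) = (((2 - 3)*6)*(25 + 11))*(-16) = (-1*6*36)*(-16) = -6*36*(-16) = -216*(-16) = 3456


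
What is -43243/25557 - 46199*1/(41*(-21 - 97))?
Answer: 971498209/123644766 ≈ 7.8572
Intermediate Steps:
-43243/25557 - 46199*1/(41*(-21 - 97)) = -43243*1/25557 - 46199/((-118*41)) = -43243/25557 - 46199/(-4838) = -43243/25557 - 46199*(-1/4838) = -43243/25557 + 46199/4838 = 971498209/123644766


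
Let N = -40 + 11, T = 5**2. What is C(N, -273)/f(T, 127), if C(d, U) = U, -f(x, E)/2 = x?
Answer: 273/50 ≈ 5.4600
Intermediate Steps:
T = 25
f(x, E) = -2*x
N = -29
C(N, -273)/f(T, 127) = -273/((-2*25)) = -273/(-50) = -273*(-1/50) = 273/50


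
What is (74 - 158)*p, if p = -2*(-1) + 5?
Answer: -588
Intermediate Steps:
p = 7 (p = 2 + 5 = 7)
(74 - 158)*p = (74 - 158)*7 = -84*7 = -588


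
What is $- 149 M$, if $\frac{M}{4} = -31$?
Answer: $18476$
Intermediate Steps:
$M = -124$ ($M = 4 \left(-31\right) = -124$)
$- 149 M = \left(-149\right) \left(-124\right) = 18476$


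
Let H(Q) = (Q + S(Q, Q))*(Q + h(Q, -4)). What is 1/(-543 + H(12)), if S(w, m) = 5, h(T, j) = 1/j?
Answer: -4/1373 ≈ -0.0029133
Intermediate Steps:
H(Q) = (5 + Q)*(-¼ + Q) (H(Q) = (Q + 5)*(Q + 1/(-4)) = (5 + Q)*(Q - ¼) = (5 + Q)*(-¼ + Q))
1/(-543 + H(12)) = 1/(-543 + (-5/4 + 12² + (19/4)*12)) = 1/(-543 + (-5/4 + 144 + 57)) = 1/(-543 + 799/4) = 1/(-1373/4) = -4/1373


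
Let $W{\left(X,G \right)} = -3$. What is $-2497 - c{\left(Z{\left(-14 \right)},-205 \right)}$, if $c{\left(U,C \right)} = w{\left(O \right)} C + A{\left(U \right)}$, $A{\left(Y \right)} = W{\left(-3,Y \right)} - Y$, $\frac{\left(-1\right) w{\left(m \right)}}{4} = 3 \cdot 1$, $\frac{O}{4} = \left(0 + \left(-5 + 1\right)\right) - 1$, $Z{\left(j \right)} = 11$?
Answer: $-4943$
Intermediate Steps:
$O = -20$ ($O = 4 \left(\left(0 + \left(-5 + 1\right)\right) - 1\right) = 4 \left(\left(0 - 4\right) - 1\right) = 4 \left(-4 - 1\right) = 4 \left(-5\right) = -20$)
$w{\left(m \right)} = -12$ ($w{\left(m \right)} = - 4 \cdot 3 \cdot 1 = \left(-4\right) 3 = -12$)
$A{\left(Y \right)} = -3 - Y$
$c{\left(U,C \right)} = -3 - U - 12 C$ ($c{\left(U,C \right)} = - 12 C - \left(3 + U\right) = -3 - U - 12 C$)
$-2497 - c{\left(Z{\left(-14 \right)},-205 \right)} = -2497 - \left(-3 - 11 - -2460\right) = -2497 - \left(-3 - 11 + 2460\right) = -2497 - 2446 = -4943$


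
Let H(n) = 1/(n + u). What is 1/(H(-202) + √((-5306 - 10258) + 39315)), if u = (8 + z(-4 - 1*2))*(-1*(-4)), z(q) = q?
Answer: 194/893892635 + 112908*√2639/893892635 ≈ 0.0064889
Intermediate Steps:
u = 8 (u = (8 + (-4 - 1*2))*(-1*(-4)) = (8 + (-4 - 2))*4 = (8 - 6)*4 = 2*4 = 8)
H(n) = 1/(8 + n) (H(n) = 1/(n + 8) = 1/(8 + n))
1/(H(-202) + √((-5306 - 10258) + 39315)) = 1/(1/(8 - 202) + √((-5306 - 10258) + 39315)) = 1/(1/(-194) + √(-15564 + 39315)) = 1/(-1/194 + √23751) = 1/(-1/194 + 3*√2639)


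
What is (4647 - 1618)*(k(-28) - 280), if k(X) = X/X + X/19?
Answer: -16141541/19 ≈ -8.4956e+5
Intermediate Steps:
k(X) = 1 + X/19 (k(X) = 1 + X*(1/19) = 1 + X/19)
(4647 - 1618)*(k(-28) - 280) = (4647 - 1618)*((1 + (1/19)*(-28)) - 280) = 3029*((1 - 28/19) - 280) = 3029*(-9/19 - 280) = 3029*(-5329/19) = -16141541/19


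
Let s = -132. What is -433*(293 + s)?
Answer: -69713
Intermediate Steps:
-433*(293 + s) = -433*(293 - 132) = -433*161 = -69713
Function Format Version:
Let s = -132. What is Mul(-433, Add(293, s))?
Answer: -69713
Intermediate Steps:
Mul(-433, Add(293, s)) = Mul(-433, Add(293, -132)) = Mul(-433, 161) = -69713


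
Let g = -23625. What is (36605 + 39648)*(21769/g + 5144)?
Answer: 9265138379443/23625 ≈ 3.9218e+8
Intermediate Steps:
(36605 + 39648)*(21769/g + 5144) = (36605 + 39648)*(21769/(-23625) + 5144) = 76253*(21769*(-1/23625) + 5144) = 76253*(-21769/23625 + 5144) = 76253*(121505231/23625) = 9265138379443/23625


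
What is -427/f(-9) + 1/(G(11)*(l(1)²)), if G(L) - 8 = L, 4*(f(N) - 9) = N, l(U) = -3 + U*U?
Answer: -129781/2052 ≈ -63.246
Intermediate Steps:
l(U) = -3 + U²
f(N) = 9 + N/4
G(L) = 8 + L
-427/f(-9) + 1/(G(11)*(l(1)²)) = -427/(9 + (¼)*(-9)) + 1/((8 + 11)*((-3 + 1²)²)) = -427/(9 - 9/4) + 1/(19*((-3 + 1)²)) = -427/27/4 + 1/(19*((-2)²)) = -427*4/27 + (1/19)/4 = -1708/27 + (1/19)*(¼) = -1708/27 + 1/76 = -129781/2052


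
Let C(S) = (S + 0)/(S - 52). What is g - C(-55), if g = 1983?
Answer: 212126/107 ≈ 1982.5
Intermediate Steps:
C(S) = S/(-52 + S)
g - C(-55) = 1983 - (-55)/(-52 - 55) = 1983 - (-55)/(-107) = 1983 - (-55)*(-1)/107 = 1983 - 1*55/107 = 1983 - 55/107 = 212126/107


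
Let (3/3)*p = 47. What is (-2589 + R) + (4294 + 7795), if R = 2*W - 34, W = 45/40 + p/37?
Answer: 1401677/148 ≈ 9470.8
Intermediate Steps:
p = 47
W = 709/296 (W = 45/40 + 47/37 = 45*(1/40) + 47*(1/37) = 9/8 + 47/37 = 709/296 ≈ 2.3953)
R = -4323/148 (R = 2*(709/296) - 34 = 709/148 - 34 = -4323/148 ≈ -29.209)
(-2589 + R) + (4294 + 7795) = (-2589 - 4323/148) + (4294 + 7795) = -387495/148 + 12089 = 1401677/148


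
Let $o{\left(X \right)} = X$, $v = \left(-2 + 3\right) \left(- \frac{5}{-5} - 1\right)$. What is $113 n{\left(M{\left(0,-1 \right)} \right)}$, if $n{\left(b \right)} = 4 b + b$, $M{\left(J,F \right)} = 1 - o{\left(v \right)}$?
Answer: $565$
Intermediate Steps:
$v = 0$ ($v = 1 \left(\left(-5\right) \left(- \frac{1}{5}\right) - 1\right) = 1 \left(1 - 1\right) = 1 \cdot 0 = 0$)
$M{\left(J,F \right)} = 1$ ($M{\left(J,F \right)} = 1 - 0 = 1 + 0 = 1$)
$n{\left(b \right)} = 5 b$
$113 n{\left(M{\left(0,-1 \right)} \right)} = 113 \cdot 5 \cdot 1 = 113 \cdot 5 = 565$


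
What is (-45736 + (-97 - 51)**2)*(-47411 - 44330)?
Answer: 2186371512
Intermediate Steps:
(-45736 + (-97 - 51)**2)*(-47411 - 44330) = (-45736 + (-148)**2)*(-91741) = (-45736 + 21904)*(-91741) = -23832*(-91741) = 2186371512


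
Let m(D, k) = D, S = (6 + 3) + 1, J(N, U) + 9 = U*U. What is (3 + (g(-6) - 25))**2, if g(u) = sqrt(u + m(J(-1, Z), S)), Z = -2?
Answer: (22 - I*sqrt(11))**2 ≈ 473.0 - 145.93*I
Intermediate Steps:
J(N, U) = -9 + U**2 (J(N, U) = -9 + U*U = -9 + U**2)
S = 10 (S = 9 + 1 = 10)
g(u) = sqrt(-5 + u) (g(u) = sqrt(u + (-9 + (-2)**2)) = sqrt(u + (-9 + 4)) = sqrt(u - 5) = sqrt(-5 + u))
(3 + (g(-6) - 25))**2 = (3 + (sqrt(-5 - 6) - 25))**2 = (3 + (sqrt(-11) - 25))**2 = (3 + (I*sqrt(11) - 25))**2 = (3 + (-25 + I*sqrt(11)))**2 = (-22 + I*sqrt(11))**2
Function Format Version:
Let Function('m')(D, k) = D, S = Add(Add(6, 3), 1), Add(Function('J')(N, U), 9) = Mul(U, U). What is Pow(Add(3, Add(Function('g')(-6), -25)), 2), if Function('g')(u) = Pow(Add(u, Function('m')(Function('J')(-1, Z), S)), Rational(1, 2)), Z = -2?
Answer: Pow(Add(22, Mul(-1, I, Pow(11, Rational(1, 2)))), 2) ≈ Add(473.00, Mul(-145.93, I))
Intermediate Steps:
Function('J')(N, U) = Add(-9, Pow(U, 2)) (Function('J')(N, U) = Add(-9, Mul(U, U)) = Add(-9, Pow(U, 2)))
S = 10 (S = Add(9, 1) = 10)
Function('g')(u) = Pow(Add(-5, u), Rational(1, 2)) (Function('g')(u) = Pow(Add(u, Add(-9, Pow(-2, 2))), Rational(1, 2)) = Pow(Add(u, Add(-9, 4)), Rational(1, 2)) = Pow(Add(u, -5), Rational(1, 2)) = Pow(Add(-5, u), Rational(1, 2)))
Pow(Add(3, Add(Function('g')(-6), -25)), 2) = Pow(Add(3, Add(Pow(Add(-5, -6), Rational(1, 2)), -25)), 2) = Pow(Add(3, Add(Pow(-11, Rational(1, 2)), -25)), 2) = Pow(Add(3, Add(Mul(I, Pow(11, Rational(1, 2))), -25)), 2) = Pow(Add(3, Add(-25, Mul(I, Pow(11, Rational(1, 2))))), 2) = Pow(Add(-22, Mul(I, Pow(11, Rational(1, 2)))), 2)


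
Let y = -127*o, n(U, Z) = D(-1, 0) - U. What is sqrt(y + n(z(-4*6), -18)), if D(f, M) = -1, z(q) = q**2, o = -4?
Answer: I*sqrt(69) ≈ 8.3066*I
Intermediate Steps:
n(U, Z) = -1 - U
y = 508 (y = -127*(-4) = 508)
sqrt(y + n(z(-4*6), -18)) = sqrt(508 + (-1 - (-4*6)**2)) = sqrt(508 + (-1 - 1*(-24)**2)) = sqrt(508 + (-1 - 1*576)) = sqrt(508 + (-1 - 576)) = sqrt(508 - 577) = sqrt(-69) = I*sqrt(69)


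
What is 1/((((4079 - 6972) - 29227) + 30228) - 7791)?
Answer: -1/9683 ≈ -0.00010327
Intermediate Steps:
1/((((4079 - 6972) - 29227) + 30228) - 7791) = 1/(((-2893 - 29227) + 30228) - 7791) = 1/((-32120 + 30228) - 7791) = 1/(-1892 - 7791) = 1/(-9683) = -1/9683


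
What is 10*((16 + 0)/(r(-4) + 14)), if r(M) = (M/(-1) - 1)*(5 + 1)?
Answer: 5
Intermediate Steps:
r(M) = -6 - 6*M (r(M) = (M*(-1) - 1)*6 = (-M - 1)*6 = (-1 - M)*6 = -6 - 6*M)
10*((16 + 0)/(r(-4) + 14)) = 10*((16 + 0)/((-6 - 6*(-4)) + 14)) = 10*(16/((-6 + 24) + 14)) = 10*(16/(18 + 14)) = 10*(16/32) = 10*(16*(1/32)) = 10*(½) = 5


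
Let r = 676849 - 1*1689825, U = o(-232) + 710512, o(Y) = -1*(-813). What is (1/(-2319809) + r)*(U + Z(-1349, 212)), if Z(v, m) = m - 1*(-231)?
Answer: -1672591339893272280/2319809 ≈ -7.2100e+11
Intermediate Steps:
o(Y) = 813
Z(v, m) = 231 + m (Z(v, m) = m + 231 = 231 + m)
U = 711325 (U = 813 + 710512 = 711325)
r = -1012976 (r = 676849 - 1689825 = -1012976)
(1/(-2319809) + r)*(U + Z(-1349, 212)) = (1/(-2319809) - 1012976)*(711325 + (231 + 212)) = (-1/2319809 - 1012976)*(711325 + 443) = -2349910841585/2319809*711768 = -1672591339893272280/2319809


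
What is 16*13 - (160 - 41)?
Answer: 89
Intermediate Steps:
16*13 - (160 - 41) = 208 - 1*119 = 208 - 119 = 89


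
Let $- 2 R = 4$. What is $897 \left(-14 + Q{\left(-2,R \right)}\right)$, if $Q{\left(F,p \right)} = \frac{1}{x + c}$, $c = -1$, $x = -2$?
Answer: $-12857$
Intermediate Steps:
$R = -2$ ($R = \left(- \frac{1}{2}\right) 4 = -2$)
$Q{\left(F,p \right)} = - \frac{1}{3}$ ($Q{\left(F,p \right)} = \frac{1}{-2 - 1} = \frac{1}{-3} = - \frac{1}{3}$)
$897 \left(-14 + Q{\left(-2,R \right)}\right) = 897 \left(-14 - \frac{1}{3}\right) = 897 \left(- \frac{43}{3}\right) = -12857$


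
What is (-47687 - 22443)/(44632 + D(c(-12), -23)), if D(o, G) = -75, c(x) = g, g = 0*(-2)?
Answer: -70130/44557 ≈ -1.5739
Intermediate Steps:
g = 0
c(x) = 0
(-47687 - 22443)/(44632 + D(c(-12), -23)) = (-47687 - 22443)/(44632 - 75) = -70130/44557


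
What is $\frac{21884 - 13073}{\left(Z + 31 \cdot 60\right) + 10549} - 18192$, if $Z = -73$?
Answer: $- \frac{74802567}{4112} \approx -18191.0$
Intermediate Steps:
$\frac{21884 - 13073}{\left(Z + 31 \cdot 60\right) + 10549} - 18192 = \frac{21884 - 13073}{\left(-73 + 31 \cdot 60\right) + 10549} - 18192 = \frac{8811}{\left(-73 + 1860\right) + 10549} - 18192 = \frac{8811}{1787 + 10549} - 18192 = \frac{8811}{12336} - 18192 = 8811 \cdot \frac{1}{12336} - 18192 = \frac{2937}{4112} - 18192 = - \frac{74802567}{4112}$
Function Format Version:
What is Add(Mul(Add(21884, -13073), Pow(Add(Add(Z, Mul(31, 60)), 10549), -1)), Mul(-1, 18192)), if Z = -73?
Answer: Rational(-74802567, 4112) ≈ -18191.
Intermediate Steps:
Add(Mul(Add(21884, -13073), Pow(Add(Add(Z, Mul(31, 60)), 10549), -1)), Mul(-1, 18192)) = Add(Mul(Add(21884, -13073), Pow(Add(Add(-73, Mul(31, 60)), 10549), -1)), Mul(-1, 18192)) = Add(Mul(8811, Pow(Add(Add(-73, 1860), 10549), -1)), -18192) = Add(Mul(8811, Pow(Add(1787, 10549), -1)), -18192) = Add(Mul(8811, Pow(12336, -1)), -18192) = Add(Mul(8811, Rational(1, 12336)), -18192) = Add(Rational(2937, 4112), -18192) = Rational(-74802567, 4112)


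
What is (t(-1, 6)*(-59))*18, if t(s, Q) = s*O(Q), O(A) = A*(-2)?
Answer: -12744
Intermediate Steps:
O(A) = -2*A
t(s, Q) = -2*Q*s (t(s, Q) = s*(-2*Q) = -2*Q*s)
(t(-1, 6)*(-59))*18 = (-2*6*(-1)*(-59))*18 = (12*(-59))*18 = -708*18 = -12744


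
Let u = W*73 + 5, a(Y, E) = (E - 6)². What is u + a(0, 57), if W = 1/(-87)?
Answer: 226649/87 ≈ 2605.2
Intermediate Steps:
W = -1/87 ≈ -0.011494
a(Y, E) = (-6 + E)²
u = 362/87 (u = -1/87*73 + 5 = -73/87 + 5 = 362/87 ≈ 4.1609)
u + a(0, 57) = 362/87 + (-6 + 57)² = 362/87 + 51² = 362/87 + 2601 = 226649/87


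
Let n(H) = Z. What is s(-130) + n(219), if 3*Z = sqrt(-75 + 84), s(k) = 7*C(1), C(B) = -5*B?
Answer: -34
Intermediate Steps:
s(k) = -35 (s(k) = 7*(-5*1) = 7*(-5) = -35)
Z = 1 (Z = sqrt(-75 + 84)/3 = sqrt(9)/3 = (1/3)*3 = 1)
n(H) = 1
s(-130) + n(219) = -35 + 1 = -34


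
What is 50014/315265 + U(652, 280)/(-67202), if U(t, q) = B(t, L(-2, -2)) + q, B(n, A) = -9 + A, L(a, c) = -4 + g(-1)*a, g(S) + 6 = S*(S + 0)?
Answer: 192571319/1246261090 ≈ 0.15452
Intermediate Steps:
g(S) = -6 + S**2 (g(S) = -6 + S*(S + 0) = -6 + S*S = -6 + S**2)
L(a, c) = -4 - 5*a (L(a, c) = -4 + (-6 + (-1)**2)*a = -4 + (-6 + 1)*a = -4 - 5*a)
U(t, q) = -3 + q (U(t, q) = (-9 + (-4 - 5*(-2))) + q = (-9 + (-4 + 10)) + q = (-9 + 6) + q = -3 + q)
50014/315265 + U(652, 280)/(-67202) = 50014/315265 + (-3 + 280)/(-67202) = 50014*(1/315265) + 277*(-1/67202) = 2942/18545 - 277/67202 = 192571319/1246261090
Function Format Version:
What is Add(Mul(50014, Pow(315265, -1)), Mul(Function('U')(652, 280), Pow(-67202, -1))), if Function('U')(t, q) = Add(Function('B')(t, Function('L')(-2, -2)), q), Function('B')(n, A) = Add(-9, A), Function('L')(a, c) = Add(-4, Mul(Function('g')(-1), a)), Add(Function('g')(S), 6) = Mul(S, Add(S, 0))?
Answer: Rational(192571319, 1246261090) ≈ 0.15452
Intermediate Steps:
Function('g')(S) = Add(-6, Pow(S, 2)) (Function('g')(S) = Add(-6, Mul(S, Add(S, 0))) = Add(-6, Mul(S, S)) = Add(-6, Pow(S, 2)))
Function('L')(a, c) = Add(-4, Mul(-5, a)) (Function('L')(a, c) = Add(-4, Mul(Add(-6, Pow(-1, 2)), a)) = Add(-4, Mul(Add(-6, 1), a)) = Add(-4, Mul(-5, a)))
Function('U')(t, q) = Add(-3, q) (Function('U')(t, q) = Add(Add(-9, Add(-4, Mul(-5, -2))), q) = Add(Add(-9, Add(-4, 10)), q) = Add(Add(-9, 6), q) = Add(-3, q))
Add(Mul(50014, Pow(315265, -1)), Mul(Function('U')(652, 280), Pow(-67202, -1))) = Add(Mul(50014, Pow(315265, -1)), Mul(Add(-3, 280), Pow(-67202, -1))) = Add(Mul(50014, Rational(1, 315265)), Mul(277, Rational(-1, 67202))) = Add(Rational(2942, 18545), Rational(-277, 67202)) = Rational(192571319, 1246261090)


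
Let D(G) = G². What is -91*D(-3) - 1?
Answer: -820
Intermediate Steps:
-91*D(-3) - 1 = -91*(-3)² - 1 = -91*9 - 1 = -819 - 1 = -820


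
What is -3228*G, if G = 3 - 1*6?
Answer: 9684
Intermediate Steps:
G = -3 (G = 3 - 6 = -3)
-3228*G = -3228*(-3) = 9684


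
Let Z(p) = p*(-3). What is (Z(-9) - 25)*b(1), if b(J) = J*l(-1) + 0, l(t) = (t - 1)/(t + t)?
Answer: 2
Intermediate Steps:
l(t) = (-1 + t)/(2*t) (l(t) = (-1 + t)/((2*t)) = (-1 + t)*(1/(2*t)) = (-1 + t)/(2*t))
b(J) = J (b(J) = J*((½)*(-1 - 1)/(-1)) + 0 = J*((½)*(-1)*(-2)) + 0 = J*1 + 0 = J + 0 = J)
Z(p) = -3*p
(Z(-9) - 25)*b(1) = (-3*(-9) - 25)*1 = (27 - 25)*1 = 2*1 = 2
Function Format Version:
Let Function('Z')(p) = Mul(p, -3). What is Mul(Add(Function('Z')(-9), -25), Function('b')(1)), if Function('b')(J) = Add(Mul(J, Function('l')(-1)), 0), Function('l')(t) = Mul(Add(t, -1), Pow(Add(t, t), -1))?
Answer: 2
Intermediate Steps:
Function('l')(t) = Mul(Rational(1, 2), Pow(t, -1), Add(-1, t)) (Function('l')(t) = Mul(Add(-1, t), Pow(Mul(2, t), -1)) = Mul(Add(-1, t), Mul(Rational(1, 2), Pow(t, -1))) = Mul(Rational(1, 2), Pow(t, -1), Add(-1, t)))
Function('b')(J) = J (Function('b')(J) = Add(Mul(J, Mul(Rational(1, 2), Pow(-1, -1), Add(-1, -1))), 0) = Add(Mul(J, Mul(Rational(1, 2), -1, -2)), 0) = Add(Mul(J, 1), 0) = Add(J, 0) = J)
Function('Z')(p) = Mul(-3, p)
Mul(Add(Function('Z')(-9), -25), Function('b')(1)) = Mul(Add(Mul(-3, -9), -25), 1) = Mul(Add(27, -25), 1) = Mul(2, 1) = 2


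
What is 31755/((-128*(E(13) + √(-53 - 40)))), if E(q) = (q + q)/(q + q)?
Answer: -31755/12032 + 31755*I*√93/12032 ≈ -2.6392 + 25.452*I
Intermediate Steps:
E(q) = 1 (E(q) = (2*q)/((2*q)) = (2*q)*(1/(2*q)) = 1)
31755/((-128*(E(13) + √(-53 - 40)))) = 31755/((-128*(1 + √(-53 - 40)))) = 31755/((-128*(1 + √(-93)))) = 31755/((-128*(1 + I*√93))) = 31755/(-128 - 128*I*√93)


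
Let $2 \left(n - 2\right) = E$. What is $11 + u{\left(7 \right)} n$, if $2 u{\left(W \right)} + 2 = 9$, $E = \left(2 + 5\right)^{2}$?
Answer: $\frac{415}{4} \approx 103.75$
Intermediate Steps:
$E = 49$ ($E = 7^{2} = 49$)
$n = \frac{53}{2}$ ($n = 2 + \frac{1}{2} \cdot 49 = 2 + \frac{49}{2} = \frac{53}{2} \approx 26.5$)
$u{\left(W \right)} = \frac{7}{2}$ ($u{\left(W \right)} = -1 + \frac{1}{2} \cdot 9 = -1 + \frac{9}{2} = \frac{7}{2}$)
$11 + u{\left(7 \right)} n = 11 + \frac{7}{2} \cdot \frac{53}{2} = 11 + \frac{371}{4} = \frac{415}{4}$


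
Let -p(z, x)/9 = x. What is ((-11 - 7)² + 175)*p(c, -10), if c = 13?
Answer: 44910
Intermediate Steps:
p(z, x) = -9*x
((-11 - 7)² + 175)*p(c, -10) = ((-11 - 7)² + 175)*(-9*(-10)) = ((-18)² + 175)*90 = (324 + 175)*90 = 499*90 = 44910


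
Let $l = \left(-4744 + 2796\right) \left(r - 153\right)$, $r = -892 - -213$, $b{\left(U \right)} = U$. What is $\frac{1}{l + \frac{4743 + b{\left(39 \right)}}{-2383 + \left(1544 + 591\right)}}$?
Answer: $\frac{124}{200968873} \approx 6.1701 \cdot 10^{-7}$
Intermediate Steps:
$r = -679$ ($r = -892 + 213 = -679$)
$l = 1620736$ ($l = \left(-4744 + 2796\right) \left(-679 - 153\right) = \left(-1948\right) \left(-832\right) = 1620736$)
$\frac{1}{l + \frac{4743 + b{\left(39 \right)}}{-2383 + \left(1544 + 591\right)}} = \frac{1}{1620736 + \frac{4743 + 39}{-2383 + \left(1544 + 591\right)}} = \frac{1}{1620736 + \frac{4782}{-2383 + 2135}} = \frac{1}{1620736 + \frac{4782}{-248}} = \frac{1}{1620736 + 4782 \left(- \frac{1}{248}\right)} = \frac{1}{1620736 - \frac{2391}{124}} = \frac{1}{\frac{200968873}{124}} = \frac{124}{200968873}$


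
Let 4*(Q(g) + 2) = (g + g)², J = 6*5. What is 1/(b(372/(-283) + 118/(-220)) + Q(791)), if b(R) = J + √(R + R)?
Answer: 1391308655/870554347219626 - I*√896808605/6093880430537382 ≈ 1.5982e-6 - 4.9142e-12*I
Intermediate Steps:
J = 30
b(R) = 30 + √2*√R (b(R) = 30 + √(R + R) = 30 + √(2*R) = 30 + √2*√R)
Q(g) = -2 + g² (Q(g) = -2 + (g + g)²/4 = -2 + (2*g)²/4 = -2 + (4*g²)/4 = -2 + g²)
1/(b(372/(-283) + 118/(-220)) + Q(791)) = 1/((30 + √2*√(372/(-283) + 118/(-220))) + (-2 + 791²)) = 1/((30 + √2*√(372*(-1/283) + 118*(-1/220))) + (-2 + 625681)) = 1/((30 + √2*√(-372/283 - 59/110)) + 625679) = 1/((30 + √2*√(-57617/31130)) + 625679) = 1/((30 + √2*(I*√1793617210/31130)) + 625679) = 1/((30 + I*√896808605/15565) + 625679) = 1/(625709 + I*√896808605/15565)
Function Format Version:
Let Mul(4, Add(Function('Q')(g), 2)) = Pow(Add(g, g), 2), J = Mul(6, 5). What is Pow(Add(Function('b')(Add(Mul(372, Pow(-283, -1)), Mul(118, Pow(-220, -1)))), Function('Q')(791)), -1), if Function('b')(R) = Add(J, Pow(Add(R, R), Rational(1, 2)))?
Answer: Add(Rational(1391308655, 870554347219626), Mul(Rational(-1, 6093880430537382), I, Pow(896808605, Rational(1, 2)))) ≈ Add(1.5982e-6, Mul(-4.9142e-12, I))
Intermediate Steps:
J = 30
Function('b')(R) = Add(30, Mul(Pow(2, Rational(1, 2)), Pow(R, Rational(1, 2)))) (Function('b')(R) = Add(30, Pow(Add(R, R), Rational(1, 2))) = Add(30, Pow(Mul(2, R), Rational(1, 2))) = Add(30, Mul(Pow(2, Rational(1, 2)), Pow(R, Rational(1, 2)))))
Function('Q')(g) = Add(-2, Pow(g, 2)) (Function('Q')(g) = Add(-2, Mul(Rational(1, 4), Pow(Add(g, g), 2))) = Add(-2, Mul(Rational(1, 4), Pow(Mul(2, g), 2))) = Add(-2, Mul(Rational(1, 4), Mul(4, Pow(g, 2)))) = Add(-2, Pow(g, 2)))
Pow(Add(Function('b')(Add(Mul(372, Pow(-283, -1)), Mul(118, Pow(-220, -1)))), Function('Q')(791)), -1) = Pow(Add(Add(30, Mul(Pow(2, Rational(1, 2)), Pow(Add(Mul(372, Pow(-283, -1)), Mul(118, Pow(-220, -1))), Rational(1, 2)))), Add(-2, Pow(791, 2))), -1) = Pow(Add(Add(30, Mul(Pow(2, Rational(1, 2)), Pow(Add(Mul(372, Rational(-1, 283)), Mul(118, Rational(-1, 220))), Rational(1, 2)))), Add(-2, 625681)), -1) = Pow(Add(Add(30, Mul(Pow(2, Rational(1, 2)), Pow(Add(Rational(-372, 283), Rational(-59, 110)), Rational(1, 2)))), 625679), -1) = Pow(Add(Add(30, Mul(Pow(2, Rational(1, 2)), Pow(Rational(-57617, 31130), Rational(1, 2)))), 625679), -1) = Pow(Add(Add(30, Mul(Pow(2, Rational(1, 2)), Mul(Rational(1, 31130), I, Pow(1793617210, Rational(1, 2))))), 625679), -1) = Pow(Add(Add(30, Mul(Rational(1, 15565), I, Pow(896808605, Rational(1, 2)))), 625679), -1) = Pow(Add(625709, Mul(Rational(1, 15565), I, Pow(896808605, Rational(1, 2)))), -1)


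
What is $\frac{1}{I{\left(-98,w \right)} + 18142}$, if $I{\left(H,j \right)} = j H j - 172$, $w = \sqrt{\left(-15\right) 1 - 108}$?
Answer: $\frac{1}{30024} \approx 3.3307 \cdot 10^{-5}$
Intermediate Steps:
$w = i \sqrt{123}$ ($w = \sqrt{-15 - 108} = \sqrt{-123} = i \sqrt{123} \approx 11.091 i$)
$I{\left(H,j \right)} = -172 + H j^{2}$ ($I{\left(H,j \right)} = H j j - 172 = H j^{2} - 172 = -172 + H j^{2}$)
$\frac{1}{I{\left(-98,w \right)} + 18142} = \frac{1}{\left(-172 - 98 \left(i \sqrt{123}\right)^{2}\right) + 18142} = \frac{1}{\left(-172 - -12054\right) + 18142} = \frac{1}{\left(-172 + 12054\right) + 18142} = \frac{1}{11882 + 18142} = \frac{1}{30024}$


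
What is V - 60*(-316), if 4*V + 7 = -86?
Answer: 75747/4 ≈ 18937.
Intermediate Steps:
V = -93/4 (V = -7/4 + (¼)*(-86) = -7/4 - 43/2 = -93/4 ≈ -23.250)
V - 60*(-316) = -93/4 - 60*(-316) = -93/4 + 18960 = 75747/4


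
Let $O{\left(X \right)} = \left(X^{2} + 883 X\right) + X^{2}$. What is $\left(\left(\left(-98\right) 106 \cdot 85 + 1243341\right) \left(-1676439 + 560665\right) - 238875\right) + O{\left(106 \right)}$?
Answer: $-402081557219$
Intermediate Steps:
$O{\left(X \right)} = 2 X^{2} + 883 X$
$\left(\left(\left(-98\right) 106 \cdot 85 + 1243341\right) \left(-1676439 + 560665\right) - 238875\right) + O{\left(106 \right)} = \left(\left(\left(-98\right) 106 \cdot 85 + 1243341\right) \left(-1676439 + 560665\right) - 238875\right) + 106 \left(883 + 2 \cdot 106\right) = \left(\left(\left(-10388\right) 85 + 1243341\right) \left(-1115774\right) - 238875\right) + 106 \left(883 + 212\right) = \left(\left(-882980 + 1243341\right) \left(-1115774\right) - 238875\right) + 106 \cdot 1095 = \left(360361 \left(-1115774\right) - 238875\right) + 116070 = \left(-402081434414 - 238875\right) + 116070 = -402081673289 + 116070 = -402081557219$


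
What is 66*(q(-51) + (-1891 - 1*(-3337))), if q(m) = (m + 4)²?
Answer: 241230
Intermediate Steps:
q(m) = (4 + m)²
66*(q(-51) + (-1891 - 1*(-3337))) = 66*((4 - 51)² + (-1891 - 1*(-3337))) = 66*((-47)² + (-1891 + 3337)) = 66*(2209 + 1446) = 66*3655 = 241230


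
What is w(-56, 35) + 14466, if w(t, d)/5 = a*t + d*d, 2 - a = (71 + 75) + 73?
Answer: 81351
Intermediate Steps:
a = -217 (a = 2 - ((71 + 75) + 73) = 2 - (146 + 73) = 2 - 1*219 = 2 - 219 = -217)
w(t, d) = -1085*t + 5*d² (w(t, d) = 5*(-217*t + d*d) = 5*(-217*t + d²) = 5*(d² - 217*t) = -1085*t + 5*d²)
w(-56, 35) + 14466 = (-1085*(-56) + 5*35²) + 14466 = (60760 + 5*1225) + 14466 = (60760 + 6125) + 14466 = 66885 + 14466 = 81351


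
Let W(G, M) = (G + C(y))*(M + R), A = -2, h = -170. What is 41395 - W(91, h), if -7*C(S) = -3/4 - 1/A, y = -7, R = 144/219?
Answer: 8294437/146 ≈ 56811.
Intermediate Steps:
R = 48/73 (R = 144*(1/219) = 48/73 ≈ 0.65753)
C(S) = 1/28 (C(S) = -(-3/4 - 1/(-2))/7 = -(-3*1/4 - 1*(-1/2))/7 = -(-3/4 + 1/2)/7 = -1/7*(-1/4) = 1/28)
W(G, M) = (1/28 + G)*(48/73 + M) (W(G, M) = (G + 1/28)*(M + 48/73) = (1/28 + G)*(48/73 + M))
41395 - W(91, h) = 41395 - (12/511 + (1/28)*(-170) + (48/73)*91 + 91*(-170)) = 41395 - (12/511 - 85/14 + 4368/73 - 15470) = 41395 - 1*(-2250767/146) = 41395 + 2250767/146 = 8294437/146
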